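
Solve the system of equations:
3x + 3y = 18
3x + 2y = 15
x = 3, y = 3

Use elimination (row reduction):
Equation 1: 3x + 3y = 18.
Equation 2: 3x + 2y = 15.
Multiply Eq1 by 3 and Eq2 by 3: 9x + 9y = 54;  9x + 6y = 45.
Subtract: (-3)y = -9, so y = 3.
Back-substitute into Eq1: 3x + 3*(3) = 18, so x = 3.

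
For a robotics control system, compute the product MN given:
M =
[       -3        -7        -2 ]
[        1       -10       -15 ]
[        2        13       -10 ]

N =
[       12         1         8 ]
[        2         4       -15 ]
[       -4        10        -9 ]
MN =
[      -42       -51        99 ]
[       52      -189       293 ]
[       90       -46       -89 ]

Matrix multiplication: (MN)[i][j] = sum over k of M[i][k] * N[k][j].
  (MN)[0][0] = (-3)*(12) + (-7)*(2) + (-2)*(-4) = -42
  (MN)[0][1] = (-3)*(1) + (-7)*(4) + (-2)*(10) = -51
  (MN)[0][2] = (-3)*(8) + (-7)*(-15) + (-2)*(-9) = 99
  (MN)[1][0] = (1)*(12) + (-10)*(2) + (-15)*(-4) = 52
  (MN)[1][1] = (1)*(1) + (-10)*(4) + (-15)*(10) = -189
  (MN)[1][2] = (1)*(8) + (-10)*(-15) + (-15)*(-9) = 293
  (MN)[2][0] = (2)*(12) + (13)*(2) + (-10)*(-4) = 90
  (MN)[2][1] = (2)*(1) + (13)*(4) + (-10)*(10) = -46
  (MN)[2][2] = (2)*(8) + (13)*(-15) + (-10)*(-9) = -89
MN =
[      -42       -51        99 ]
[       52      -189       293 ]
[       90       -46       -89 ]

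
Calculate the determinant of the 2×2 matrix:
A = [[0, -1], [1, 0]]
1

For A = [[a, b], [c, d]], det(A) = a*d - b*c.
det(A) = (0)*(0) - (-1)*(1) = 0 - -1 = 1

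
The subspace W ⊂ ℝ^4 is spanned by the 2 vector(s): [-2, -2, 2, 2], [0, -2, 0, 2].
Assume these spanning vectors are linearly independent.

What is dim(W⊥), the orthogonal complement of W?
dim(W⊥) = 2

For any subspace W of ℝ^n, dim(W) + dim(W⊥) = n (the whole-space dimension).
Here the given 2 vectors are linearly independent, so dim(W) = 2.
Thus dim(W⊥) = n - dim(W) = 4 - 2 = 2.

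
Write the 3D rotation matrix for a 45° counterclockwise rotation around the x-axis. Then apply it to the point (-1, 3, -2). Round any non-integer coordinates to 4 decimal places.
R = [[1, 0, 0], [0, √2/2, -√2/2], [0, √2/2, √2/2]]; R·(-1, 3, -2) = (-1.0000, 3.5355, 0.7071)

Rotation matrix for 45° around x-axis:
cos(45°) = √2/2, sin(45°) = √2/2
R = [[1, 0, 0], [0, √2/2, -√2/2], [0, √2/2, √2/2]]
Apply to (-1, 3, -2): R·[-1, 3, -2]ᵀ = (-1.0000, 3.5355, 0.7071)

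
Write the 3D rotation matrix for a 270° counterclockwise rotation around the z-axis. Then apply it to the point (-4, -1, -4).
R = [[0, 1, 0], [-1, 0, 0], [0, 0, 1]]; R·(-4, -1, -4) = (-1, 4, -4)

Rotation matrix for 270° around z-axis:
cos(270°) = 0, sin(270°) = -1
R = [[0, 1, 0], [-1, 0, 0], [0, 0, 1]]
Apply to (-4, -1, -4): R·[-4, -1, -4]ᵀ = (-1, 4, -4)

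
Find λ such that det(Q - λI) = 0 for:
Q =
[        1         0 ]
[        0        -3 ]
λ = -3, 1

Solve det(Q - λI) = 0. For a 2×2 matrix the characteristic equation is λ² - (trace)λ + det = 0.
trace(Q) = a + d = 1 - 3 = -2.
det(Q) = a*d - b*c = (1)*(-3) - (0)*(0) = -3 - 0 = -3.
Characteristic equation: λ² - (-2)λ + (-3) = 0.
Discriminant = (-2)² - 4*(-3) = 4 + 12 = 16.
λ = (-2 ± √16) / 2 = (-2 ± 4) / 2 = -3, 1.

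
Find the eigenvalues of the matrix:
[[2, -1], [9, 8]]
λ = 5 and λ = 5

Characteristic equation: det(A - λI) = 0
λ² - (trace)λ + (det) = 0
λ² - (10)λ + (25) = 0
λ² - 10λ + 25 = 0
Solving: λ = 5, 5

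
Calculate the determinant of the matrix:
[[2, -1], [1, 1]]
3

For a 2×2 matrix [[a, b], [c, d]], det = ad - bc
det = (2)(1) - (-1)(1) = 2 - -1 = 3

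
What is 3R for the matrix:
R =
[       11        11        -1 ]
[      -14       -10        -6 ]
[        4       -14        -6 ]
3R =
[       33        33        -3 ]
[      -42       -30       -18 ]
[       12       -42       -18 ]

Scalar multiplication is elementwise: (3R)[i][j] = 3 * R[i][j].
  (3R)[0][0] = 3 * (11) = 33
  (3R)[0][1] = 3 * (11) = 33
  (3R)[0][2] = 3 * (-1) = -3
  (3R)[1][0] = 3 * (-14) = -42
  (3R)[1][1] = 3 * (-10) = -30
  (3R)[1][2] = 3 * (-6) = -18
  (3R)[2][0] = 3 * (4) = 12
  (3R)[2][1] = 3 * (-14) = -42
  (3R)[2][2] = 3 * (-6) = -18
3R =
[       33        33        -3 ]
[      -42       -30       -18 ]
[       12       -42       -18 ]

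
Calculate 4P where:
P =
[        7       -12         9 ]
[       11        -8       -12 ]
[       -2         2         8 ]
4P =
[       28       -48        36 ]
[       44       -32       -48 ]
[       -8         8        32 ]

Scalar multiplication is elementwise: (4P)[i][j] = 4 * P[i][j].
  (4P)[0][0] = 4 * (7) = 28
  (4P)[0][1] = 4 * (-12) = -48
  (4P)[0][2] = 4 * (9) = 36
  (4P)[1][0] = 4 * (11) = 44
  (4P)[1][1] = 4 * (-8) = -32
  (4P)[1][2] = 4 * (-12) = -48
  (4P)[2][0] = 4 * (-2) = -8
  (4P)[2][1] = 4 * (2) = 8
  (4P)[2][2] = 4 * (8) = 32
4P =
[       28       -48        36 ]
[       44       -32       -48 ]
[       -8         8        32 ]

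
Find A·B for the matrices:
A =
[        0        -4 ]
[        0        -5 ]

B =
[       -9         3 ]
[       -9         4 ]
AB =
[       36       -16 ]
[       45       -20 ]

Matrix multiplication: (AB)[i][j] = sum over k of A[i][k] * B[k][j].
  (AB)[0][0] = (0)*(-9) + (-4)*(-9) = 36
  (AB)[0][1] = (0)*(3) + (-4)*(4) = -16
  (AB)[1][0] = (0)*(-9) + (-5)*(-9) = 45
  (AB)[1][1] = (0)*(3) + (-5)*(4) = -20
AB =
[       36       -16 ]
[       45       -20 ]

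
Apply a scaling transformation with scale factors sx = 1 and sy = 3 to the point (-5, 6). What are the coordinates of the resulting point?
(-5, 18)

Scaling matrix:
[[1, 0], [0, 3]]
Result: (-5 × 1, 6 × 3) = (-5, 18)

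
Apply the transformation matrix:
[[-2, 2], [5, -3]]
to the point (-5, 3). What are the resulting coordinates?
(16, -34)

Matrix multiplication:
[[-2, 2], [5, -3]] × [-5, 3]ᵀ
= [-2×-5 + 2×3, 5×-5 + -3×3]ᵀ
= [16.0000, -34.0000]ᵀ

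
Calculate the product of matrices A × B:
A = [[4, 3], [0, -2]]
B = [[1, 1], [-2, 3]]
[[-2, 13], [4, -6]]

Matrix multiplication:
C[0][0] = 4×1 + 3×-2 = -2
C[0][1] = 4×1 + 3×3 = 13
C[1][0] = 0×1 + -2×-2 = 4
C[1][1] = 0×1 + -2×3 = -6
Result: [[-2, 13], [4, -6]]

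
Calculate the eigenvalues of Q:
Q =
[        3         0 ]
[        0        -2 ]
λ = -2, 3

Solve det(Q - λI) = 0. For a 2×2 matrix the characteristic equation is λ² - (trace)λ + det = 0.
trace(Q) = a + d = 3 - 2 = 1.
det(Q) = a*d - b*c = (3)*(-2) - (0)*(0) = -6 - 0 = -6.
Characteristic equation: λ² - (1)λ + (-6) = 0.
Discriminant = (1)² - 4*(-6) = 1 + 24 = 25.
λ = (1 ± √25) / 2 = (1 ± 5) / 2 = -2, 3.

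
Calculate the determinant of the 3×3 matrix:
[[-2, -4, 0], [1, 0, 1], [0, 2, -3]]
-8

Expansion along first row:
det = -2·det([[0,1],[2,-3]]) - -4·det([[1,1],[0,-3]]) + 0·det([[1,0],[0,2]])
    = -2·(0·-3 - 1·2) - -4·(1·-3 - 1·0) + 0·(1·2 - 0·0)
    = -2·-2 - -4·-3 + 0·2
    = 4 + -12 + 0 = -8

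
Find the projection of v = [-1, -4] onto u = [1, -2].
[7/5, -14/5]

The projection of v onto u is proj_u(v) = ((v·u) / (u·u)) · u.
v·u = (-1)*(1) + (-4)*(-2) = 7.
u·u = (1)*(1) + (-2)*(-2) = 5.
coefficient = 7 / 5 = 7/5.
proj_u(v) = 7/5 · [1, -2] = [7/5, -14/5].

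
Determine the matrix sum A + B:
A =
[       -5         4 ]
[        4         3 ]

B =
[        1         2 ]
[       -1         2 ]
A + B =
[       -4         6 ]
[        3         5 ]

Matrix addition is elementwise: (A+B)[i][j] = A[i][j] + B[i][j].
  (A+B)[0][0] = (-5) + (1) = -4
  (A+B)[0][1] = (4) + (2) = 6
  (A+B)[1][0] = (4) + (-1) = 3
  (A+B)[1][1] = (3) + (2) = 5
A + B =
[       -4         6 ]
[        3         5 ]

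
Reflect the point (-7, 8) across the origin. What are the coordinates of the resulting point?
(7, -8)

Reflection across origin: (-7, 8) → (7, -8)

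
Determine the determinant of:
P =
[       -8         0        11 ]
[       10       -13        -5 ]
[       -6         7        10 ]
det(P) = 672

Expand along row 0 (cofactor expansion): det(P) = a*(e*i - f*h) - b*(d*i - f*g) + c*(d*h - e*g), where the 3×3 is [[a, b, c], [d, e, f], [g, h, i]].
Minor M_00 = (-13)*(10) - (-5)*(7) = -130 + 35 = -95.
Minor M_01 = (10)*(10) - (-5)*(-6) = 100 - 30 = 70.
Minor M_02 = (10)*(7) - (-13)*(-6) = 70 - 78 = -8.
det(P) = (-8)*(-95) - (0)*(70) + (11)*(-8) = 760 + 0 - 88 = 672.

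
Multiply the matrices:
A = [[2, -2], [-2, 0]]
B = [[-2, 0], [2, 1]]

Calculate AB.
[[-8, -2], [4, 0]]

Each entry (i,j) of AB = sum over k of A[i][k]*B[k][j].
(AB)[0][0] = (2)*(-2) + (-2)*(2) = -8
(AB)[0][1] = (2)*(0) + (-2)*(1) = -2
(AB)[1][0] = (-2)*(-2) + (0)*(2) = 4
(AB)[1][1] = (-2)*(0) + (0)*(1) = 0
AB = [[-8, -2], [4, 0]]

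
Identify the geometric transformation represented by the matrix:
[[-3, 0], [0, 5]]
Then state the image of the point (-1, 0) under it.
non-uniform scaling by (-3, 5); image of (-1, 0) is (3, 0)

This is diagonal with distinct entries, so it scales the x-axis by -3 and the y-axis by 5.
The matrix [[-3, 0], [0, 5]] represents: non-uniform scaling by (-3, 5).
Applying it to (-1, 0): [-3·-1 + 0·0, 0·-1 + 5·0] = (3, 0).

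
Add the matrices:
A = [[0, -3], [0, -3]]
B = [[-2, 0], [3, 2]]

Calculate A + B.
[[-2, -3], [3, -1]]

Add corresponding elements:
(0)+(-2)=-2
(-3)+(0)=-3
(0)+(3)=3
(-3)+(2)=-1
A + B = [[-2, -3], [3, -1]]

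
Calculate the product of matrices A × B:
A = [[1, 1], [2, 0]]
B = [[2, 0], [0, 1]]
[[2, 1], [4, 0]]

Matrix multiplication:
C[0][0] = 1×2 + 1×0 = 2
C[0][1] = 1×0 + 1×1 = 1
C[1][0] = 2×2 + 0×0 = 4
C[1][1] = 2×0 + 0×1 = 0
Result: [[2, 1], [4, 0]]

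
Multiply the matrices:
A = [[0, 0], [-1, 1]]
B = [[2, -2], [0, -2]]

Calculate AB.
[[0, 0], [-2, 0]]

Each entry (i,j) of AB = sum over k of A[i][k]*B[k][j].
(AB)[0][0] = (0)*(2) + (0)*(0) = 0
(AB)[0][1] = (0)*(-2) + (0)*(-2) = 0
(AB)[1][0] = (-1)*(2) + (1)*(0) = -2
(AB)[1][1] = (-1)*(-2) + (1)*(-2) = 0
AB = [[0, 0], [-2, 0]]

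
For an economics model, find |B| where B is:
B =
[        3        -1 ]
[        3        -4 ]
det(B) = -9

For a 2×2 matrix [[a, b], [c, d]], det = a*d - b*c.
det(B) = (3)*(-4) - (-1)*(3) = -12 + 3 = -9.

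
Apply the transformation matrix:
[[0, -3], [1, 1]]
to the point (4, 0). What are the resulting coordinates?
(0, 4)

Matrix multiplication:
[[0, -3], [1, 1]] × [4, 0]ᵀ
= [0×4 + -3×0, 1×4 + 1×0]ᵀ
= [0.0000, 4.0000]ᵀ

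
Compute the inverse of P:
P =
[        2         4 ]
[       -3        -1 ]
det(P) = 10
P⁻¹ =
[    -1/10      -2/5 ]
[     3/10       1/5 ]

For a 2×2 matrix P = [[a, b], [c, d]] with det(P) ≠ 0, P⁻¹ = (1/det(P)) * [[d, -b], [-c, a]].
det(P) = (2)*(-1) - (4)*(-3) = -2 + 12 = 10.
P⁻¹ = (1/10) * [[-1, -4], [3, 2]].
Dividing each entry by 10 and reducing:
P⁻¹ =
[    -1/10      -2/5 ]
[     3/10       1/5 ]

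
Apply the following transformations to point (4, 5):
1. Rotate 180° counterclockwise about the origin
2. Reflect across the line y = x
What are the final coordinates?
(-5, -4)

Step 1: Rotate 180° → (-4, -5)
Step 2: Reflect across the line y = x → (-5, -4)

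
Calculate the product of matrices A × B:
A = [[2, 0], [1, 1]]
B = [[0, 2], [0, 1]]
[[0, 4], [0, 3]]

Matrix multiplication:
C[0][0] = 2×0 + 0×0 = 0
C[0][1] = 2×2 + 0×1 = 4
C[1][0] = 1×0 + 1×0 = 0
C[1][1] = 1×2 + 1×1 = 3
Result: [[0, 4], [0, 3]]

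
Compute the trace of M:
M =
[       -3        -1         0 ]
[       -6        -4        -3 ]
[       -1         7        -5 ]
tr(M) = -3 - 4 - 5 = -12

The trace of a square matrix is the sum of its diagonal entries.
Diagonal entries of M: M[0][0] = -3, M[1][1] = -4, M[2][2] = -5.
tr(M) = -3 - 4 - 5 = -12.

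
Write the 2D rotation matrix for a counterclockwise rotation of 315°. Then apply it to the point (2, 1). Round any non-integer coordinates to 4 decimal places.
R = [[√2/2, √2/2], [-√2/2, √2/2]]; R·(2, 1) = (2.1213, -0.7071)

Rotation matrix formula: R(θ) = [[cos θ, -sin θ], [sin θ, cos θ]]
For θ = 315°:
cos(315°) = √2/2
sin(315°) = -√2/2
R = [[√2/2, √2/2], [-√2/2, √2/2]]
Apply to (2, 1): [√2/2·2 + (√2/2)·1, -√2/2·2 + √2/2·1] = (2.1213, -0.7071)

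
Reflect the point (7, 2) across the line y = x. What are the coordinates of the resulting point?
(2, 7)

Reflection across line y = x: (7, 2) → (2, 7)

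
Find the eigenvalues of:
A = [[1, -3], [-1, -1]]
λ = -2, 2

Solve det(A - λI) = 0. For a 2×2 matrix this is λ² - (trace)λ + det = 0.
trace(A) = 1 - 1 = 0.
det(A) = (1)*(-1) - (-3)*(-1) = -1 - 3 = -4.
Characteristic equation: λ² - (0)λ + (-4) = 0.
Discriminant: (0)² - 4*(-4) = 0 + 16 = 16.
Roots: λ = (0 ± √16) / 2 = -2, 2.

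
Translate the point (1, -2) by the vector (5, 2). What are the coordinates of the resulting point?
(6, 0)

Translation by (5, 2):
x' = 1 + 5 = 6
y' = -2 + 2 = 0
Homogeneous matrix: [[1, 0, 5], [0, 1, 2], [0, 0, 1]]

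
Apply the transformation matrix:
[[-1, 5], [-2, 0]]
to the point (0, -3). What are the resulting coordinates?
(-15, 0)

Matrix multiplication:
[[-1, 5], [-2, 0]] × [0, -3]ᵀ
= [-1×0 + 5×-3, -2×0 + 0×-3]ᵀ
= [-15.0000, 0.0000]ᵀ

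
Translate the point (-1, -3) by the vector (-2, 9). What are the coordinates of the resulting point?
(-3, 6)

Translation by (-2, 9):
x' = -1 + -2 = -3
y' = -3 + 9 = 6
Homogeneous matrix: [[1, 0, -2], [0, 1, 9], [0, 0, 1]]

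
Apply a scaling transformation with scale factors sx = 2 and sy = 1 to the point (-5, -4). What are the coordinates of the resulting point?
(-10, -4)

Scaling matrix:
[[2, 0], [0, 1]]
Result: (-5 × 2, -4 × 1) = (-10, -4)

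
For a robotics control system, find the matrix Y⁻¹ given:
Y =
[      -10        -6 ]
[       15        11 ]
det(Y) = -20
Y⁻¹ =
[   -11/20     -3/10 ]
[      3/4       1/2 ]

For a 2×2 matrix Y = [[a, b], [c, d]] with det(Y) ≠ 0, Y⁻¹ = (1/det(Y)) * [[d, -b], [-c, a]].
det(Y) = (-10)*(11) - (-6)*(15) = -110 + 90 = -20.
Y⁻¹ = (1/-20) * [[11, 6], [-15, -10]].
Dividing each entry by -20 and reducing:
Y⁻¹ =
[   -11/20     -3/10 ]
[      3/4       1/2 ]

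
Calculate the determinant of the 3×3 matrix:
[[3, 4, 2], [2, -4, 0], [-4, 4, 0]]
-16

Expansion along first row:
det = 3·det([[-4,0],[4,0]]) - 4·det([[2,0],[-4,0]]) + 2·det([[2,-4],[-4,4]])
    = 3·(-4·0 - 0·4) - 4·(2·0 - 0·-4) + 2·(2·4 - -4·-4)
    = 3·0 - 4·0 + 2·-8
    = 0 + 0 + -16 = -16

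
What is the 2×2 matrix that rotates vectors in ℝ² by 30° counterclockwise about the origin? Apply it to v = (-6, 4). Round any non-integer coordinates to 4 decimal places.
R = [[√3/2, -1/2], [1/2, √3/2]]; R·v = (-7.1962, 0.4641)

A counterclockwise rotation by angle θ in ℝ² has matrix R(θ) = [[cos θ, -sin θ], [sin θ, cos θ]].
For θ = 30°: cos θ = √3/2, sin θ = 1/2.
R(30°) = [[√3/2, -1/2], [1/2, √3/2]].
R·v = [√3/2·-6 + (-1/2)·4, 1/2·-6 + √3/2·4] = (-7.1962, 0.4641).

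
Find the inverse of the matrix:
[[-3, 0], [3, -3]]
[[-1/3, 0], [-1/3, -1/3]]

For [[a,b],[c,d]], inverse = (1/det)·[[d,-b],[-c,a]]
det = -3·-3 - 0·3 = 9
Inverse = (1/9)·[[-3, 0], [-3, -3]]
        = [[-1/3, 0], [-1/3, -1/3]]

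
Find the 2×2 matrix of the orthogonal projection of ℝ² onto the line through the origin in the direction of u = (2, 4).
[[1/5, 2/5], [2/5, 4/5]]

The orthogonal projection onto the line spanned by a nonzero vector u = (a, b) has matrix P = (u uᵀ) / (uᵀ u) = (1/(a² + b²)) · [[a², ab], [ab, b²]].
Here u = (2, 4), so a² + b² = 4 + 16 = 20.
P = (1/20) · [[4, 8], [8, 16]] = [[1/5, 2/5], [2/5, 4/5]].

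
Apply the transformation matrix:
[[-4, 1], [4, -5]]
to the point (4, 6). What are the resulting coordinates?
(-10, -14)

Matrix multiplication:
[[-4, 1], [4, -5]] × [4, 6]ᵀ
= [-4×4 + 1×6, 4×4 + -5×6]ᵀ
= [-10.0000, -14.0000]ᵀ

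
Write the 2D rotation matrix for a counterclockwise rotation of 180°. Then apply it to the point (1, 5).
R = [[-1, 0], [0, -1]]; R·(1, 5) = (-1, -5)

Rotation matrix formula: R(θ) = [[cos θ, -sin θ], [sin θ, cos θ]]
For θ = 180°:
cos(180°) = -1
sin(180°) = 0
R = [[-1, 0], [0, -1]]
Apply to (1, 5): [-1·1 + (0)·5, 0·1 + -1·5] = (-1, -5)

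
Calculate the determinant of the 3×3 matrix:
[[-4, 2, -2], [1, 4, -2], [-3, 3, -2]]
-6

Expansion along first row:
det = -4·det([[4,-2],[3,-2]]) - 2·det([[1,-2],[-3,-2]]) + -2·det([[1,4],[-3,3]])
    = -4·(4·-2 - -2·3) - 2·(1·-2 - -2·-3) + -2·(1·3 - 4·-3)
    = -4·-2 - 2·-8 + -2·15
    = 8 + 16 + -30 = -6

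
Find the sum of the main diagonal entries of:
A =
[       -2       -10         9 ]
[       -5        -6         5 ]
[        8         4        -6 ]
tr(A) = -2 - 6 - 6 = -14

The trace of a square matrix is the sum of its diagonal entries.
Diagonal entries of A: A[0][0] = -2, A[1][1] = -6, A[2][2] = -6.
tr(A) = -2 - 6 - 6 = -14.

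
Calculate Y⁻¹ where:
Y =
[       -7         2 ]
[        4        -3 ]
det(Y) = 13
Y⁻¹ =
[    -3/13     -2/13 ]
[    -4/13     -7/13 ]

For a 2×2 matrix Y = [[a, b], [c, d]] with det(Y) ≠ 0, Y⁻¹ = (1/det(Y)) * [[d, -b], [-c, a]].
det(Y) = (-7)*(-3) - (2)*(4) = 21 - 8 = 13.
Y⁻¹ = (1/13) * [[-3, -2], [-4, -7]].
Dividing each entry by 13 and reducing:
Y⁻¹ =
[    -3/13     -2/13 ]
[    -4/13     -7/13 ]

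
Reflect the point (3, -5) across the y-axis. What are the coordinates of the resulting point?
(-3, -5)

Reflection across y-axis: (3, -5) → (-3, -5)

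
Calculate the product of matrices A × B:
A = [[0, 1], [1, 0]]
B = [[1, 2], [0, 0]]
[[0, 0], [1, 2]]

Matrix multiplication:
C[0][0] = 0×1 + 1×0 = 0
C[0][1] = 0×2 + 1×0 = 0
C[1][0] = 1×1 + 0×0 = 1
C[1][1] = 1×2 + 0×0 = 2
Result: [[0, 0], [1, 2]]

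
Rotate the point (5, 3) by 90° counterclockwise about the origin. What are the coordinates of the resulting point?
(-3, 5)

Rotation matrix R(θ) = [[cos θ, -sin θ], [sin θ, cos θ]]; for θ = 90°:
R = [[0, -1], [1, 0]]
Result: R × [5, 3]ᵀ = [0·5 + (-1)·3, 1·5 + (0)·3]ᵀ = (-3, 5)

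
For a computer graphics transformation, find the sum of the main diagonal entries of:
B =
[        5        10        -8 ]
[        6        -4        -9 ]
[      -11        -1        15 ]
tr(B) = 5 - 4 + 15 = 16

The trace of a square matrix is the sum of its diagonal entries.
Diagonal entries of B: B[0][0] = 5, B[1][1] = -4, B[2][2] = 15.
tr(B) = 5 - 4 + 15 = 16.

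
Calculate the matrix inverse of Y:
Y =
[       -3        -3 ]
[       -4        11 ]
det(Y) = -45
Y⁻¹ =
[   -11/45     -1/15 ]
[    -4/45      1/15 ]

For a 2×2 matrix Y = [[a, b], [c, d]] with det(Y) ≠ 0, Y⁻¹ = (1/det(Y)) * [[d, -b], [-c, a]].
det(Y) = (-3)*(11) - (-3)*(-4) = -33 - 12 = -45.
Y⁻¹ = (1/-45) * [[11, 3], [4, -3]].
Dividing each entry by -45 and reducing:
Y⁻¹ =
[   -11/45     -1/15 ]
[    -4/45      1/15 ]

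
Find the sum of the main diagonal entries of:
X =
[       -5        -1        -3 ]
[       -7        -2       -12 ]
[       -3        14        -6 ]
tr(X) = -5 - 2 - 6 = -13

The trace of a square matrix is the sum of its diagonal entries.
Diagonal entries of X: X[0][0] = -5, X[1][1] = -2, X[2][2] = -6.
tr(X) = -5 - 2 - 6 = -13.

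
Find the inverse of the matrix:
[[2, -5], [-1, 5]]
[[1, 1], [1/5, 2/5]]

For [[a,b],[c,d]], inverse = (1/det)·[[d,-b],[-c,a]]
det = 2·5 - -5·-1 = 5
Inverse = (1/5)·[[5, 5], [1, 2]]
        = [[1, 1], [1/5, 2/5]]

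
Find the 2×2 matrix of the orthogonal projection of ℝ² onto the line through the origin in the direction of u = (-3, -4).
[[9/25, 12/25], [12/25, 16/25]]

The orthogonal projection onto the line spanned by a nonzero vector u = (a, b) has matrix P = (u uᵀ) / (uᵀ u) = (1/(a² + b²)) · [[a², ab], [ab, b²]].
Here u = (-3, -4), so a² + b² = 9 + 16 = 25.
P = (1/25) · [[9, 12], [12, 16]] = [[9/25, 12/25], [12/25, 16/25]].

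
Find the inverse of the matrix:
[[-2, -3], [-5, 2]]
[[-2/19, -3/19], [-5/19, 2/19]]

For [[a,b],[c,d]], inverse = (1/det)·[[d,-b],[-c,a]]
det = -2·2 - -3·-5 = -19
Inverse = (1/-19)·[[2, 3], [5, -2]]
        = [[-2/19, -3/19], [-5/19, 2/19]]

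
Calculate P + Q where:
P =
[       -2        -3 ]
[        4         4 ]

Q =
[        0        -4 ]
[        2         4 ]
P + Q =
[       -2        -7 ]
[        6         8 ]

Matrix addition is elementwise: (P+Q)[i][j] = P[i][j] + Q[i][j].
  (P+Q)[0][0] = (-2) + (0) = -2
  (P+Q)[0][1] = (-3) + (-4) = -7
  (P+Q)[1][0] = (4) + (2) = 6
  (P+Q)[1][1] = (4) + (4) = 8
P + Q =
[       -2        -7 ]
[        6         8 ]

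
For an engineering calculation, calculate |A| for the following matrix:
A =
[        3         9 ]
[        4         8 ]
det(A) = -12

For a 2×2 matrix [[a, b], [c, d]], det = a*d - b*c.
det(A) = (3)*(8) - (9)*(4) = 24 - 36 = -12.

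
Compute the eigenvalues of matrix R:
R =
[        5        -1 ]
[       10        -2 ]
λ = 0, 3

Solve det(R - λI) = 0. For a 2×2 matrix the characteristic equation is λ² - (trace)λ + det = 0.
trace(R) = a + d = 5 - 2 = 3.
det(R) = a*d - b*c = (5)*(-2) - (-1)*(10) = -10 + 10 = 0.
Characteristic equation: λ² - (3)λ + (0) = 0.
Discriminant = (3)² - 4*(0) = 9 - 0 = 9.
λ = (3 ± √9) / 2 = (3 ± 3) / 2 = 0, 3.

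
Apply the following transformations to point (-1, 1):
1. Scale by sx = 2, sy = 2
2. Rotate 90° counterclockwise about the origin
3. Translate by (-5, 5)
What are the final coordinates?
(-7, 3)

Step 1: Scale → (-2, 2)
Step 2: Rotate 90° → (-2, -2)
Step 3: Translate → (-7, 3)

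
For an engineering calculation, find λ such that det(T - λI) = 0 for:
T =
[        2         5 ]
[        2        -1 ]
λ = -3, 4

Solve det(T - λI) = 0. For a 2×2 matrix the characteristic equation is λ² - (trace)λ + det = 0.
trace(T) = a + d = 2 - 1 = 1.
det(T) = a*d - b*c = (2)*(-1) - (5)*(2) = -2 - 10 = -12.
Characteristic equation: λ² - (1)λ + (-12) = 0.
Discriminant = (1)² - 4*(-12) = 1 + 48 = 49.
λ = (1 ± √49) / 2 = (1 ± 7) / 2 = -3, 4.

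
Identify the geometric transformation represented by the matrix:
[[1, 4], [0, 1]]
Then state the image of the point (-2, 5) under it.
horizontal shear with factor 4; image of (-2, 5) is (18, 5)

The matrix [[1, k], [0, 1]] sends (x, y) to (x + 4y, y), leaving the y-coordinate fixed: a horizontal shear.
The matrix [[1, 4], [0, 1]] represents: horizontal shear with factor 4.
Applying it to (-2, 5): [1·-2 + 4·5, 0·-2 + 1·5] = (18, 5).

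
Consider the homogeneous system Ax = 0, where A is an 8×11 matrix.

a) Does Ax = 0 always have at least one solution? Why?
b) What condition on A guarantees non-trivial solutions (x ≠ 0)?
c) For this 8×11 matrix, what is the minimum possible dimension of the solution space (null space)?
a) Yes, x = 0 is always a solution. b) When A has linearly dependent columns (rank < n). c) Minimum nullity = 3.

a) x = 0 satisfies A·0 = 0, so the zero vector is always a solution.
b) Non-trivial solutions exist iff the columns of A are linearly dependent, equivalently rank(A) < n (the number of columns).
c) By rank-nullity, rank(A) + nullity(A) = n = 11. Since A has only 8 rows, rank(A) ≤ 8, so nullity(A) ≥ 11 - 8 = 3.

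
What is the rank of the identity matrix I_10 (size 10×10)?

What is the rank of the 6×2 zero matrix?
rank(I_10) = 10, rank(0) = 0

The identity I_10 has 10 columns that are the standard basis vectors e_1, …, e_10. These are linearly independent, so all 10 columns are pivots and rank(I_10) = 10.
The 6×2 zero matrix has every entry zero, so every row is the zero row and there are no pivots; rank(0) = 0.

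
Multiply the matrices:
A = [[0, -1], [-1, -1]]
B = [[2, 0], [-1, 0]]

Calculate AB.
[[1, 0], [-1, 0]]

Each entry (i,j) of AB = sum over k of A[i][k]*B[k][j].
(AB)[0][0] = (0)*(2) + (-1)*(-1) = 1
(AB)[0][1] = (0)*(0) + (-1)*(0) = 0
(AB)[1][0] = (-1)*(2) + (-1)*(-1) = -1
(AB)[1][1] = (-1)*(0) + (-1)*(0) = 0
AB = [[1, 0], [-1, 0]]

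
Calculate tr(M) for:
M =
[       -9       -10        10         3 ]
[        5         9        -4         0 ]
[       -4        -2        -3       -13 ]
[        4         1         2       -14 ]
tr(M) = -9 + 9 - 3 - 14 = -17

The trace of a square matrix is the sum of its diagonal entries.
Diagonal entries of M: M[0][0] = -9, M[1][1] = 9, M[2][2] = -3, M[3][3] = -14.
tr(M) = -9 + 9 - 3 - 14 = -17.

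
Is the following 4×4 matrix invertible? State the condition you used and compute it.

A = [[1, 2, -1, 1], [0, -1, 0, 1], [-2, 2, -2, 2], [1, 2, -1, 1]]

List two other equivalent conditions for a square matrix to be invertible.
No, not invertible; det(A) = 0 (two rows are equal, so the rows are linearly dependent). Equivalent conditions (failing for this A): rank(A) < 4; Ax = 0 has non-trivial solutions; 0 is an eigenvalue; the columns are linearly dependent.

To check invertibility, compute det(A).
In this matrix, row 0 and the last row are identical, so one row is a scalar multiple of another and the rows are linearly dependent.
A matrix with linearly dependent rows has det = 0 and is not invertible.
Equivalent failed conditions:
- rank(A) < 4.
- Ax = 0 has non-trivial solutions.
- 0 is an eigenvalue.
- The columns are linearly dependent.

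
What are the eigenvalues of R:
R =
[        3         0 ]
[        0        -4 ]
λ = -4, 3

Solve det(R - λI) = 0. For a 2×2 matrix the characteristic equation is λ² - (trace)λ + det = 0.
trace(R) = a + d = 3 - 4 = -1.
det(R) = a*d - b*c = (3)*(-4) - (0)*(0) = -12 - 0 = -12.
Characteristic equation: λ² - (-1)λ + (-12) = 0.
Discriminant = (-1)² - 4*(-12) = 1 + 48 = 49.
λ = (-1 ± √49) / 2 = (-1 ± 7) / 2 = -4, 3.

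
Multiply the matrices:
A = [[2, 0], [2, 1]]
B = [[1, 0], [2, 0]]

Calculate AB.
[[2, 0], [4, 0]]

Each entry (i,j) of AB = sum over k of A[i][k]*B[k][j].
(AB)[0][0] = (2)*(1) + (0)*(2) = 2
(AB)[0][1] = (2)*(0) + (0)*(0) = 0
(AB)[1][0] = (2)*(1) + (1)*(2) = 4
(AB)[1][1] = (2)*(0) + (1)*(0) = 0
AB = [[2, 0], [4, 0]]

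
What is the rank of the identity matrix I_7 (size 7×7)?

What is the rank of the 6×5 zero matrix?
rank(I_7) = 7, rank(0) = 0

The identity I_7 has 7 columns that are the standard basis vectors e_1, …, e_7. These are linearly independent, so all 7 columns are pivots and rank(I_7) = 7.
The 6×5 zero matrix has every entry zero, so every row is the zero row and there are no pivots; rank(0) = 0.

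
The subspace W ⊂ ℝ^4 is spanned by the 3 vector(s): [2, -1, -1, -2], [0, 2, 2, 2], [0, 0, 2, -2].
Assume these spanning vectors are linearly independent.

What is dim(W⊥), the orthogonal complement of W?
dim(W⊥) = 1

For any subspace W of ℝ^n, dim(W) + dim(W⊥) = n (the whole-space dimension).
Here the given 3 vectors are linearly independent, so dim(W) = 3.
Thus dim(W⊥) = n - dim(W) = 4 - 3 = 1.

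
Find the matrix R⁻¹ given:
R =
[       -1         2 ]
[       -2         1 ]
det(R) = 3
R⁻¹ =
[      1/3      -2/3 ]
[      2/3      -1/3 ]

For a 2×2 matrix R = [[a, b], [c, d]] with det(R) ≠ 0, R⁻¹ = (1/det(R)) * [[d, -b], [-c, a]].
det(R) = (-1)*(1) - (2)*(-2) = -1 + 4 = 3.
R⁻¹ = (1/3) * [[1, -2], [2, -1]].
Dividing each entry by 3 and reducing:
R⁻¹ =
[      1/3      -2/3 ]
[      2/3      -1/3 ]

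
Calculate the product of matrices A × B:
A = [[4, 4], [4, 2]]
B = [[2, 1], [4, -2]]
[[24, -4], [16, 0]]

Matrix multiplication:
C[0][0] = 4×2 + 4×4 = 24
C[0][1] = 4×1 + 4×-2 = -4
C[1][0] = 4×2 + 2×4 = 16
C[1][1] = 4×1 + 2×-2 = 0
Result: [[24, -4], [16, 0]]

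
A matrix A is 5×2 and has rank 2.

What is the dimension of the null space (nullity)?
0

The rank-nullity theorem for an m×n matrix states:
rank(A) + nullity(A) = n (the number of columns).
Here n = 2 and rank(A) = 2, so nullity(A) = 2 - 2 = 0.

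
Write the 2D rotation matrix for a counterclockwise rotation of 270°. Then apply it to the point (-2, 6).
R = [[0, 1], [-1, 0]]; R·(-2, 6) = (6, 2)

Rotation matrix formula: R(θ) = [[cos θ, -sin θ], [sin θ, cos θ]]
For θ = 270°:
cos(270°) = 0
sin(270°) = -1
R = [[0, 1], [-1, 0]]
Apply to (-2, 6): [0·-2 + (1)·6, -1·-2 + 0·6] = (6, 2)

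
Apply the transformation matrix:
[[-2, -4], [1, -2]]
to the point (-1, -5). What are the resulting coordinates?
(22, 9)

Matrix multiplication:
[[-2, -4], [1, -2]] × [-1, -5]ᵀ
= [-2×-1 + -4×-5, 1×-1 + -2×-5]ᵀ
= [22.0000, 9.0000]ᵀ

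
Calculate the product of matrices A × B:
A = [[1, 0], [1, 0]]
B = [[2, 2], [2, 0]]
[[2, 2], [2, 2]]

Matrix multiplication:
C[0][0] = 1×2 + 0×2 = 2
C[0][1] = 1×2 + 0×0 = 2
C[1][0] = 1×2 + 0×2 = 2
C[1][1] = 1×2 + 0×0 = 2
Result: [[2, 2], [2, 2]]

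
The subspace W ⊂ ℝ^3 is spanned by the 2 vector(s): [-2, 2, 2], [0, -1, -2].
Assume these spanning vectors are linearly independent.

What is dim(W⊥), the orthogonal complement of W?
dim(W⊥) = 1

For any subspace W of ℝ^n, dim(W) + dim(W⊥) = n (the whole-space dimension).
Here the given 2 vectors are linearly independent, so dim(W) = 2.
Thus dim(W⊥) = n - dim(W) = 3 - 2 = 1.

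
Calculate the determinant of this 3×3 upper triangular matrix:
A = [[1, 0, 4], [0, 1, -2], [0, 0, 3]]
3

The determinant of a triangular matrix is the product of its diagonal entries (the off-diagonal entries above the diagonal do not affect it).
det(A) = (1) * (1) * (3) = 3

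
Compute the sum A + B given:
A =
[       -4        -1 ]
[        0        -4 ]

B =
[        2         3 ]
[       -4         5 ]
A + B =
[       -2         2 ]
[       -4         1 ]

Matrix addition is elementwise: (A+B)[i][j] = A[i][j] + B[i][j].
  (A+B)[0][0] = (-4) + (2) = -2
  (A+B)[0][1] = (-1) + (3) = 2
  (A+B)[1][0] = (0) + (-4) = -4
  (A+B)[1][1] = (-4) + (5) = 1
A + B =
[       -2         2 ]
[       -4         1 ]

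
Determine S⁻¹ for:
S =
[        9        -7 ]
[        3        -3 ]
det(S) = -6
S⁻¹ =
[      1/2      -7/6 ]
[      1/2      -3/2 ]

For a 2×2 matrix S = [[a, b], [c, d]] with det(S) ≠ 0, S⁻¹ = (1/det(S)) * [[d, -b], [-c, a]].
det(S) = (9)*(-3) - (-7)*(3) = -27 + 21 = -6.
S⁻¹ = (1/-6) * [[-3, 7], [-3, 9]].
Dividing each entry by -6 and reducing:
S⁻¹ =
[      1/2      -7/6 ]
[      1/2      -3/2 ]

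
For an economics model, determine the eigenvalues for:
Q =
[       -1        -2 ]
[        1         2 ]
λ = 0, 1

Solve det(Q - λI) = 0. For a 2×2 matrix the characteristic equation is λ² - (trace)λ + det = 0.
trace(Q) = a + d = -1 + 2 = 1.
det(Q) = a*d - b*c = (-1)*(2) - (-2)*(1) = -2 + 2 = 0.
Characteristic equation: λ² - (1)λ + (0) = 0.
Discriminant = (1)² - 4*(0) = 1 - 0 = 1.
λ = (1 ± √1) / 2 = (1 ± 1) / 2 = 0, 1.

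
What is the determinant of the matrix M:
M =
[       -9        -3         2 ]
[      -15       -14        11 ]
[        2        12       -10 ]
det(M) = 8

Expand along row 0 (cofactor expansion): det(M) = a*(e*i - f*h) - b*(d*i - f*g) + c*(d*h - e*g), where the 3×3 is [[a, b, c], [d, e, f], [g, h, i]].
Minor M_00 = (-14)*(-10) - (11)*(12) = 140 - 132 = 8.
Minor M_01 = (-15)*(-10) - (11)*(2) = 150 - 22 = 128.
Minor M_02 = (-15)*(12) - (-14)*(2) = -180 + 28 = -152.
det(M) = (-9)*(8) - (-3)*(128) + (2)*(-152) = -72 + 384 - 304 = 8.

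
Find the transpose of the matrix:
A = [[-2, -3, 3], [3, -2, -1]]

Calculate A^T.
[[-2, 3], [-3, -2], [3, -1]]

The transpose sends entry (i,j) to (j,i); rows become columns.
Row 0 of A: [-2, -3, 3] -> column 0 of A^T.
Row 1 of A: [3, -2, -1] -> column 1 of A^T.
A^T = [[-2, 3], [-3, -2], [3, -1]]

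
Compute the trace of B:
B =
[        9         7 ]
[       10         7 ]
tr(B) = 9 + 7 = 16

The trace of a square matrix is the sum of its diagonal entries.
Diagonal entries of B: B[0][0] = 9, B[1][1] = 7.
tr(B) = 9 + 7 = 16.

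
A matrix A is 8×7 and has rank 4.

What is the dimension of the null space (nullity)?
3

The rank-nullity theorem for an m×n matrix states:
rank(A) + nullity(A) = n (the number of columns).
Here n = 7 and rank(A) = 4, so nullity(A) = 7 - 4 = 3.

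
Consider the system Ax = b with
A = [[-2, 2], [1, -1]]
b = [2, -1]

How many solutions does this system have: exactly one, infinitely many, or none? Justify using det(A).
Infinitely many solutions

det(A) = (-2)*(-1) - (2)*(1) = 0, so A is singular (column 2 is -1 times column 1).
b = [2, -1] = -1 * column 1 of A, so b lies in the column space of A.
A singular matrix whose right-hand side is in its column space gives a 1-parameter family of solutions — infinitely many.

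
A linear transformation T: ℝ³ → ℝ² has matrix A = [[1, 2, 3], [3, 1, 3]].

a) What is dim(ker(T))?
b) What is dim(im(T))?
dim(ker) = 1, dim(im) = 2

The two rows are not scalar multiples of one another (no single k satisfies row 2 = k × row 1), so they are linearly independent.
Thus rank(A) = 2.
dim(im(T)) = rank(A) = 2.
By the rank-nullity theorem applied to T: ℝ³ → ℝ², rank(A) + nullity(A) = 3 (the domain dimension), so dim(ker(T)) = 3 - 2 = 1.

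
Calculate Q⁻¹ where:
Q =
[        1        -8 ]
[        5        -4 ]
det(Q) = 36
Q⁻¹ =
[     -1/9       2/9 ]
[    -5/36      1/36 ]

For a 2×2 matrix Q = [[a, b], [c, d]] with det(Q) ≠ 0, Q⁻¹ = (1/det(Q)) * [[d, -b], [-c, a]].
det(Q) = (1)*(-4) - (-8)*(5) = -4 + 40 = 36.
Q⁻¹ = (1/36) * [[-4, 8], [-5, 1]].
Dividing each entry by 36 and reducing:
Q⁻¹ =
[     -1/9       2/9 ]
[    -5/36      1/36 ]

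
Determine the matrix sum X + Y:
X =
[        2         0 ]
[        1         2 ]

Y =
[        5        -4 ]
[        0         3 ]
X + Y =
[        7        -4 ]
[        1         5 ]

Matrix addition is elementwise: (X+Y)[i][j] = X[i][j] + Y[i][j].
  (X+Y)[0][0] = (2) + (5) = 7
  (X+Y)[0][1] = (0) + (-4) = -4
  (X+Y)[1][0] = (1) + (0) = 1
  (X+Y)[1][1] = (2) + (3) = 5
X + Y =
[        7        -4 ]
[        1         5 ]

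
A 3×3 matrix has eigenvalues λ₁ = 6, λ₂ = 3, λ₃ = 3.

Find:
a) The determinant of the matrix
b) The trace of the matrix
det = 54, trace = 12

Two standard eigenvalue identities:
- det(A) equals the product of the eigenvalues (counted with multiplicity).
- trace(A) equals the sum of the eigenvalues.
det(A) = (6)*(3)*(3) = 54.
trace(A) = 6 + 3 + 3 = 12.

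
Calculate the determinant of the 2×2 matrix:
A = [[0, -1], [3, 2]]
3

For A = [[a, b], [c, d]], det(A) = a*d - b*c.
det(A) = (0)*(2) - (-1)*(3) = 0 - -3 = 3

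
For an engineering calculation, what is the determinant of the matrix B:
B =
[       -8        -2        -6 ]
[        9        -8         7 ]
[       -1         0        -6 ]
det(B) = -430

Expand along row 0 (cofactor expansion): det(B) = a*(e*i - f*h) - b*(d*i - f*g) + c*(d*h - e*g), where the 3×3 is [[a, b, c], [d, e, f], [g, h, i]].
Minor M_00 = (-8)*(-6) - (7)*(0) = 48 - 0 = 48.
Minor M_01 = (9)*(-6) - (7)*(-1) = -54 + 7 = -47.
Minor M_02 = (9)*(0) - (-8)*(-1) = 0 - 8 = -8.
det(B) = (-8)*(48) - (-2)*(-47) + (-6)*(-8) = -384 - 94 + 48 = -430.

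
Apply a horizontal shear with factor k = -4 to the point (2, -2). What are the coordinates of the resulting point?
(10, -2)

Shear matrix for horizontal shear with factor k = -4:
[[1, -4], [0, 1]]
Result: (2, -2) → (10, -2)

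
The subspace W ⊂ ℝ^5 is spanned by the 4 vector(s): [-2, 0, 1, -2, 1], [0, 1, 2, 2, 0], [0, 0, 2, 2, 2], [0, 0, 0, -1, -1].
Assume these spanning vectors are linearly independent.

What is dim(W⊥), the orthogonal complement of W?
dim(W⊥) = 1

For any subspace W of ℝ^n, dim(W) + dim(W⊥) = n (the whole-space dimension).
Here the given 4 vectors are linearly independent, so dim(W) = 4.
Thus dim(W⊥) = n - dim(W) = 5 - 4 = 1.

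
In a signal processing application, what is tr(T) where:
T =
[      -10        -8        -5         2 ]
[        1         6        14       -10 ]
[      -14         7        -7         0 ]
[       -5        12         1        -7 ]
tr(T) = -10 + 6 - 7 - 7 = -18

The trace of a square matrix is the sum of its diagonal entries.
Diagonal entries of T: T[0][0] = -10, T[1][1] = 6, T[2][2] = -7, T[3][3] = -7.
tr(T) = -10 + 6 - 7 - 7 = -18.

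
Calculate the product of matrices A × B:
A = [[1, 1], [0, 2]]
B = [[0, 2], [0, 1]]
[[0, 3], [0, 2]]

Matrix multiplication:
C[0][0] = 1×0 + 1×0 = 0
C[0][1] = 1×2 + 1×1 = 3
C[1][0] = 0×0 + 2×0 = 0
C[1][1] = 0×2 + 2×1 = 2
Result: [[0, 3], [0, 2]]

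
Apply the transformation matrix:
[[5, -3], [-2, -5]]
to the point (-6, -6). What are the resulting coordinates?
(-12, 42)

Matrix multiplication:
[[5, -3], [-2, -5]] × [-6, -6]ᵀ
= [5×-6 + -3×-6, -2×-6 + -5×-6]ᵀ
= [-12.0000, 42.0000]ᵀ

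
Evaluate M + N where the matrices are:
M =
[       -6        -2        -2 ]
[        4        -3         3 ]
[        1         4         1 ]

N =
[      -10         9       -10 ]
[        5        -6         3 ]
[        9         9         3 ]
M + N =
[      -16         7       -12 ]
[        9        -9         6 ]
[       10        13         4 ]

Matrix addition is elementwise: (M+N)[i][j] = M[i][j] + N[i][j].
  (M+N)[0][0] = (-6) + (-10) = -16
  (M+N)[0][1] = (-2) + (9) = 7
  (M+N)[0][2] = (-2) + (-10) = -12
  (M+N)[1][0] = (4) + (5) = 9
  (M+N)[1][1] = (-3) + (-6) = -9
  (M+N)[1][2] = (3) + (3) = 6
  (M+N)[2][0] = (1) + (9) = 10
  (M+N)[2][1] = (4) + (9) = 13
  (M+N)[2][2] = (1) + (3) = 4
M + N =
[      -16         7       -12 ]
[        9        -9         6 ]
[       10        13         4 ]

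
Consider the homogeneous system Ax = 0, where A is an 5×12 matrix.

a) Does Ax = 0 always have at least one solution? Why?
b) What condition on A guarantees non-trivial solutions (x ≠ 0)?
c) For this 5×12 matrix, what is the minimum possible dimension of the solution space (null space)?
a) Yes, x = 0 is always a solution. b) When A has linearly dependent columns (rank < n). c) Minimum nullity = 7.

a) x = 0 satisfies A·0 = 0, so the zero vector is always a solution.
b) Non-trivial solutions exist iff the columns of A are linearly dependent, equivalently rank(A) < n (the number of columns).
c) By rank-nullity, rank(A) + nullity(A) = n = 12. Since A has only 5 rows, rank(A) ≤ 5, so nullity(A) ≥ 12 - 5 = 7.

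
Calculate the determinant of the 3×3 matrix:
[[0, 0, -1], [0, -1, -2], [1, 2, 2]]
-1

Expansion along first row:
det = 0·det([[-1,-2],[2,2]]) - 0·det([[0,-2],[1,2]]) + -1·det([[0,-1],[1,2]])
    = 0·(-1·2 - -2·2) - 0·(0·2 - -2·1) + -1·(0·2 - -1·1)
    = 0·2 - 0·2 + -1·1
    = 0 + 0 + -1 = -1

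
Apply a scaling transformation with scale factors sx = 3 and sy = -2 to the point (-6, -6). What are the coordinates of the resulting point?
(-18, 12)

Scaling matrix:
[[3, 0], [0, -2]]
Result: (-6 × 3, -6 × -2) = (-18, 12)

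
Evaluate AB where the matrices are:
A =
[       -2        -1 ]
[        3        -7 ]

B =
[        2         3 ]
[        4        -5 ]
AB =
[       -8        -1 ]
[      -22        44 ]

Matrix multiplication: (AB)[i][j] = sum over k of A[i][k] * B[k][j].
  (AB)[0][0] = (-2)*(2) + (-1)*(4) = -8
  (AB)[0][1] = (-2)*(3) + (-1)*(-5) = -1
  (AB)[1][0] = (3)*(2) + (-7)*(4) = -22
  (AB)[1][1] = (3)*(3) + (-7)*(-5) = 44
AB =
[       -8        -1 ]
[      -22        44 ]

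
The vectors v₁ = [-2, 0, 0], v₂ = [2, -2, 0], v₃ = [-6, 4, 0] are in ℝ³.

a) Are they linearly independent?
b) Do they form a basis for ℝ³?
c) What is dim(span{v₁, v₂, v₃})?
Not independent, not a basis, dim(span) = 2

Check whether v₃ can be written as a linear combination of v₁ and v₂.
v₃ = (1)·v₁ + (-2)·v₂ = [-6, 4, 0], so the three vectors are linearly dependent.
Thus they do not form a basis for ℝ³, and dim(span{v₁, v₂, v₃}) = 2 (spanned by v₁ and v₂).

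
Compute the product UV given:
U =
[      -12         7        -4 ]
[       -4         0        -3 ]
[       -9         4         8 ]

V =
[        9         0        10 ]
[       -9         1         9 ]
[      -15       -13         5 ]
UV =
[     -111        59       -77 ]
[        9        39       -55 ]
[     -237      -100       -14 ]

Matrix multiplication: (UV)[i][j] = sum over k of U[i][k] * V[k][j].
  (UV)[0][0] = (-12)*(9) + (7)*(-9) + (-4)*(-15) = -111
  (UV)[0][1] = (-12)*(0) + (7)*(1) + (-4)*(-13) = 59
  (UV)[0][2] = (-12)*(10) + (7)*(9) + (-4)*(5) = -77
  (UV)[1][0] = (-4)*(9) + (0)*(-9) + (-3)*(-15) = 9
  (UV)[1][1] = (-4)*(0) + (0)*(1) + (-3)*(-13) = 39
  (UV)[1][2] = (-4)*(10) + (0)*(9) + (-3)*(5) = -55
  (UV)[2][0] = (-9)*(9) + (4)*(-9) + (8)*(-15) = -237
  (UV)[2][1] = (-9)*(0) + (4)*(1) + (8)*(-13) = -100
  (UV)[2][2] = (-9)*(10) + (4)*(9) + (8)*(5) = -14
UV =
[     -111        59       -77 ]
[        9        39       -55 ]
[     -237      -100       -14 ]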